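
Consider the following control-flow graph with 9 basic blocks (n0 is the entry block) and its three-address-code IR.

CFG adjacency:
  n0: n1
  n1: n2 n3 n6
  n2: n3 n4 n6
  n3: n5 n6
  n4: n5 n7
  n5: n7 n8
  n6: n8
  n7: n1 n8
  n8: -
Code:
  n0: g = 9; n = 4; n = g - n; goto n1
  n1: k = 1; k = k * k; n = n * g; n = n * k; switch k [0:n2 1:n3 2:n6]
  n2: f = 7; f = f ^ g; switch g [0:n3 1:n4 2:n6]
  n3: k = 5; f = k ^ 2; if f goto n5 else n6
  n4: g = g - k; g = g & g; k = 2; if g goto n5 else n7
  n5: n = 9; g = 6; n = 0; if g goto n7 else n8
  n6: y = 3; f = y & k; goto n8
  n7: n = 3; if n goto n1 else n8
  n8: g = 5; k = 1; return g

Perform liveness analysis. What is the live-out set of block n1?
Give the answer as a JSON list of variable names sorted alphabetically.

def/use:
  n0 def {g,n} use ∅
  n1 def {k,n} use {g,n}
  n2 def {f} use {g}
  n3 def {f,k} use ∅
  n4 def {g,k} use {g,k}
  n5 def {g,n} use ∅
  n6 def {f,y} use {k}
  n7 def {n} use ∅
  n8 def {g,k} use ∅

Liveness:
  live n0: ∅→{g,n}
  live n1: {g,n}→{g,k}
  live n2: {g,k}→{g,k}
  live n3: ∅→{k}
  live n4: {g,k}→{g}
  live n5: ∅→{g}
  live n6: {k}→∅
  live n7: {g}→{g,n}
  live n8: ∅→∅

live-out(n1) = ["g", "k"]

Answer: ["g", "k"]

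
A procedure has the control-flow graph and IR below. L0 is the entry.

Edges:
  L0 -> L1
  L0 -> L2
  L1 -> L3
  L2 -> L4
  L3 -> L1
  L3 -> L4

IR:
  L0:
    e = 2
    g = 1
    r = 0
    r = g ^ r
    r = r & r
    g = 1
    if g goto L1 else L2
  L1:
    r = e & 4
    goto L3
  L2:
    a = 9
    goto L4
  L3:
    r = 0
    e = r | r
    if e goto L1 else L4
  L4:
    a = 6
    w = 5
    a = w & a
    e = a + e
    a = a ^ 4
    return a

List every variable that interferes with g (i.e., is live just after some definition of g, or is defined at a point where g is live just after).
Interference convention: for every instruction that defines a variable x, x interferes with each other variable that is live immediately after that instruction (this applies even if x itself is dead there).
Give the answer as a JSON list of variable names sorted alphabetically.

Per-block:
  L0: {e,g,r} / ∅
  L1: {r} / {e}
  L2: {a} / ∅
  L3: {e,r} / ∅
  L4: {a,e,w} / {e}

Live sets:
  L0 li=∅ lo={e}
  L1 li={e} lo=∅
  L2 li={e} lo={e}
  L3 li=∅ lo={e}
  L4 li={e} lo=∅

Interfere edges:
  a↔{e,w}
  e↔{a,g,r,w}
  g↔{e,r}
  r↔{e,g}
  w↔{a,e}

N(g) = ["e", "r"]

Answer: ["e", "r"]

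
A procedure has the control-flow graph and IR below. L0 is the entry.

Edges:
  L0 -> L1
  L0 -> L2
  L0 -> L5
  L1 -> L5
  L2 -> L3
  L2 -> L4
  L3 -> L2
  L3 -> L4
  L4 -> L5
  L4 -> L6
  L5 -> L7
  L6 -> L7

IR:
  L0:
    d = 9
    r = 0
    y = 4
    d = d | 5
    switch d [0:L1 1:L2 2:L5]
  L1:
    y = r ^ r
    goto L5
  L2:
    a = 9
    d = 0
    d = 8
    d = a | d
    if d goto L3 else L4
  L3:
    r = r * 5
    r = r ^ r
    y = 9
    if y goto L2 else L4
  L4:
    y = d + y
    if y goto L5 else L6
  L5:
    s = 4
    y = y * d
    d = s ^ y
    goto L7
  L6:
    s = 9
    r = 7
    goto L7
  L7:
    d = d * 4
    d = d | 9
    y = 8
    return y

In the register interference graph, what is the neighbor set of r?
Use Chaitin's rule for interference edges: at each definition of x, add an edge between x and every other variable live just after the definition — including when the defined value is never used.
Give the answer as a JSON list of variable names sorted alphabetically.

Answer: ["a", "d", "y"]

Working:
Block summaries:
  L0: def={d,r,y} ue=∅
  L1: def={y} ue={r}
  L2: def={a,d} ue=∅
  L3: def={r,y} ue={r}
  L4: def={y} ue={d,y}
  L5: def={d,s,y} ue={d,y}
  L6: def={r,s} ue=∅
  L7: def={d,y} ue={d}

Liveness:
  L0: in=∅ out={d,r,y}
  L1: in={d,r} out={d,y}
  L2: in={r,y} out={d,r,y}
  L3: in={d,r} out={d,r,y}
  L4: in={d,y} out={d,y}
  L5: in={d,y} out={d}
  L6: in={d} out={d}
  L7: in={d} out=∅

Conflict graph:
  a — {d,r,y}
  d — {a,r,s,y}
  r — {a,d,y}
  s — {d,y}
  y — {a,d,r,s}

N(r) = ["a", "d", "y"]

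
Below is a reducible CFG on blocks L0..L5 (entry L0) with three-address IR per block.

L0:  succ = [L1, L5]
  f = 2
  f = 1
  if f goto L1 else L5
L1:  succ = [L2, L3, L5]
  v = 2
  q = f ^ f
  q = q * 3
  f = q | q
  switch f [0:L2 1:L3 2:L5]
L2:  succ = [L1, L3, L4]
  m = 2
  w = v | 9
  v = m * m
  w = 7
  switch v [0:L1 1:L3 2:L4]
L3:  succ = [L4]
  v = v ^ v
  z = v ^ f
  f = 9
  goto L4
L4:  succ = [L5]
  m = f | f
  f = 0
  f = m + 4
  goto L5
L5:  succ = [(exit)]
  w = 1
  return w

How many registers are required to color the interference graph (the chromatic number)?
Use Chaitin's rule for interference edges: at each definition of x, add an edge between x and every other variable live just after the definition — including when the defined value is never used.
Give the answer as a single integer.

def/use:
  L0: def={f} ue=∅
  L1: def={f,q,v} ue={f}
  L2: def={m,v,w} ue={v}
  L3: def={f,v,z} ue={f,v}
  L4: def={f,m} ue={f}
  L5: def={w} ue=∅

Backward fixpoint:
  L0 li=∅ lo={f}
  L1 li={f} lo={f,v}
  L2 li={f,v} lo={f,v}
  L3 li={f,v} lo={f}
  L4 li={f} lo=∅
  L5 li=∅ lo=∅

Interfere edges:
  f: {m,v,w}
  m: {f,v,w}
  q: {v}
  v: {f,m,q,w}
  w: {f,m,v}
  z: ∅

Colouring:
  {f,m,v,w} pairwise interfere (4-clique) ⇒ χ ≥ 4
  4-colouring: c0={v,z}  c1={f,q}  c2={m}  c3={w}
  χ = 4

Answer: 4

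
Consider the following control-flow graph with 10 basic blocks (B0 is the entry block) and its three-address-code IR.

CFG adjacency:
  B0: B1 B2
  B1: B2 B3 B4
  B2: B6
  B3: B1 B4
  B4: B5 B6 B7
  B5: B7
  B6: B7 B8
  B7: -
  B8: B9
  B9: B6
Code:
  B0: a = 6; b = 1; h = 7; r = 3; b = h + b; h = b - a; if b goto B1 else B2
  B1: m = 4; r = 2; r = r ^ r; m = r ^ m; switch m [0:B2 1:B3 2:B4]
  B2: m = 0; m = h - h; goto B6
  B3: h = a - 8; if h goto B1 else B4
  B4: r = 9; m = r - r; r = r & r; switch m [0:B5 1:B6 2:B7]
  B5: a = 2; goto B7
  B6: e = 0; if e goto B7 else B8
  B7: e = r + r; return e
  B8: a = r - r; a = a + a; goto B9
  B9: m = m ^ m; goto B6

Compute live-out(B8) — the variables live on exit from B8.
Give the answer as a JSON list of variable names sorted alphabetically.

def/use:
  B0 def {a,b,h,r} use ∅
  B1 def {m,r} use ∅
  B2 def {m} use {h}
  B3 def {h} use {a}
  B4 def {m,r} use ∅
  B5 def {a} use ∅
  B6 def {e} use ∅
  B7 def {e} use {r}
  B8 def {a} use {r}
  B9 def {m} use {m}

Backward fixpoint:
  B0: in=∅ out={a,h,r}
  B1: in={a,h} out={a,h,r}
  B2: in={h,r} out={m,r}
  B3: in={a} out={a,h}
  B4: in=∅ out={m,r}
  B5: in={r} out={r}
  B6: in={m,r} out={m,r}
  B7: in={r} out=∅
  B8: in={m,r} out={m,r}
  B9: in={m,r} out={m,r}

live-out(B8) = ["m", "r"]

Answer: ["m", "r"]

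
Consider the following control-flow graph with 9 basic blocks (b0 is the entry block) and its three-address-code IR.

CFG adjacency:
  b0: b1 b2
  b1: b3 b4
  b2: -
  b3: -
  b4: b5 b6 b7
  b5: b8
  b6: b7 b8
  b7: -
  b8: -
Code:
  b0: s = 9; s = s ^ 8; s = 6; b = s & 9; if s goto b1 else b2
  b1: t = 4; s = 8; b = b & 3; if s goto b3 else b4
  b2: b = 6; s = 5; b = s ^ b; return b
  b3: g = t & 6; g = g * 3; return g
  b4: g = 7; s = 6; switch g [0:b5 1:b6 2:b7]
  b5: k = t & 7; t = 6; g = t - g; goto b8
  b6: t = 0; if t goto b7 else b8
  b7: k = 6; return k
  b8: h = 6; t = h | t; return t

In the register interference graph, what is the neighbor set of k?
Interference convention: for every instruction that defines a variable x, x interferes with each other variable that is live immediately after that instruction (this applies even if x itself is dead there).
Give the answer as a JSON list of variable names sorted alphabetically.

Answer: ["g"]

Working:
def/use:
  b0: def={b,s} ue=∅
  b1: def={b,s,t} ue={b}
  b2: def={b,s} ue=∅
  b3: def={g} ue={t}
  b4: def={g,s} ue=∅
  b5: def={g,k,t} ue={g,t}
  b6: def={t} ue=∅
  b7: def={k} ue=∅
  b8: def={h,t} ue={t}

Backward fixpoint:
  b0: in=∅ out={b}
  b1: in={b} out={t}
  b2: in=∅ out=∅
  b3: in={t} out=∅
  b4: in={t} out={g,t}
  b5: in={g,t} out={t}
  b6: in=∅ out={t}
  b7: in=∅ out=∅
  b8: in={t} out=∅

Conflict graph:
  b — {s,t}
  g — {k,s,t}
  h — {t}
  k — {g}
  s — {b,g,t}
  t — {b,g,h,s}

N(k) = ["g"]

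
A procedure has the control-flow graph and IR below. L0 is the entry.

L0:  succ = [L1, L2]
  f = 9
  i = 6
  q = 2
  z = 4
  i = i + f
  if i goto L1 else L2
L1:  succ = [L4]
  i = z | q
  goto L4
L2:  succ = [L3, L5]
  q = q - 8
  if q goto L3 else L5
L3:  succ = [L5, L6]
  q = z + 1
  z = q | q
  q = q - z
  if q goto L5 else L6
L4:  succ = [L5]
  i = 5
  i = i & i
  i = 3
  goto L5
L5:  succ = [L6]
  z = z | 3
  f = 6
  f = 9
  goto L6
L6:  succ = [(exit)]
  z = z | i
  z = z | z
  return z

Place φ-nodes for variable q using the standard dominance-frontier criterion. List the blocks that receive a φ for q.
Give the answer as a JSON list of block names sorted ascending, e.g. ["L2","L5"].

Answer: ["L5", "L6"]

Working:
idom tree: L1←L0 L2←L0 L3←L2 L4←L1 L5←L0 L6←L0
Dom∩ at merges:
  L5: preds {L2,L3,L4}: {L0,L2} ∩ {L0,L2,L3} ∩ {L0,L1,L4} = {L0}; idom=L0
  L6: preds {L3,L5}: {L0,L2,L3} ∩ {L0,L5} = {L0}; idom=L0

DF derivation:
  L5←L2: walk L2 to L0
  L5←L3: walk L3→L2 to L0
  L5←L4: walk L4→L1 to L0
  L6←L3: walk L3→L2 to L0
  L6←L5: walk L5 to L0
  L0: DF=∅
  L1: DF={L5}
  L2: DF={L5,L6}
  L3: DF={L5,L6}
  L4: DF={L5}
  L5: DF={L6}
  L6: DF=∅

φ for q: defs {L0,L2,L3}
  DF⁺ = {L5,L6}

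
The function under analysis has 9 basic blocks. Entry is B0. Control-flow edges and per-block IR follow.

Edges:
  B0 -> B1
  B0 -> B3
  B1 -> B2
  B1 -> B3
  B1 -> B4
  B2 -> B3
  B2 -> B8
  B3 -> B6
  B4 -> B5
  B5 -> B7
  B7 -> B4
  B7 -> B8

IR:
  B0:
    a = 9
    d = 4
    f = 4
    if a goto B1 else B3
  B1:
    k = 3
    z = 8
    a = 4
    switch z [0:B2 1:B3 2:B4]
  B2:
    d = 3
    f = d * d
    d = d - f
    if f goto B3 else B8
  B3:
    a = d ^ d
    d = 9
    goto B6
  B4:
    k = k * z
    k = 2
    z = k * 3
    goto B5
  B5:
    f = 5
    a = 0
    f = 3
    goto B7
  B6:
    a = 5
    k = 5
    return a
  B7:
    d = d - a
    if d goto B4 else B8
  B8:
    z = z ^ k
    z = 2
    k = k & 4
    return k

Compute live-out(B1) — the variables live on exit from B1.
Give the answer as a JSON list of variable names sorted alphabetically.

def/use:
  B0 def {a,d,f} use ∅
  B1 def {a,k,z} use ∅
  B2 def {d,f} use ∅
  B3 def {a,d} use {d}
  B4 def {k,z} use {k,z}
  B5 def {a,f} use ∅
  B6 def {a,k} use ∅
  B7 def {d} use {a,d}
  B8 def {k,z} use {k,z}

Backward fixpoint:
  B0 li=∅ lo={d}
  B1 li={d} lo={d,k,z}
  B2 li={k,z} lo={d,k,z}
  B3 li={d} lo=∅
  B4 li={d,k,z} lo={d,k,z}
  B5 li={d,k,z} lo={a,d,k,z}
  B6 li=∅ lo=∅
  B7 li={a,d,k,z} lo={d,k,z}
  B8 li={k,z} lo=∅

live-out(B1) = ["d", "k", "z"]

Answer: ["d", "k", "z"]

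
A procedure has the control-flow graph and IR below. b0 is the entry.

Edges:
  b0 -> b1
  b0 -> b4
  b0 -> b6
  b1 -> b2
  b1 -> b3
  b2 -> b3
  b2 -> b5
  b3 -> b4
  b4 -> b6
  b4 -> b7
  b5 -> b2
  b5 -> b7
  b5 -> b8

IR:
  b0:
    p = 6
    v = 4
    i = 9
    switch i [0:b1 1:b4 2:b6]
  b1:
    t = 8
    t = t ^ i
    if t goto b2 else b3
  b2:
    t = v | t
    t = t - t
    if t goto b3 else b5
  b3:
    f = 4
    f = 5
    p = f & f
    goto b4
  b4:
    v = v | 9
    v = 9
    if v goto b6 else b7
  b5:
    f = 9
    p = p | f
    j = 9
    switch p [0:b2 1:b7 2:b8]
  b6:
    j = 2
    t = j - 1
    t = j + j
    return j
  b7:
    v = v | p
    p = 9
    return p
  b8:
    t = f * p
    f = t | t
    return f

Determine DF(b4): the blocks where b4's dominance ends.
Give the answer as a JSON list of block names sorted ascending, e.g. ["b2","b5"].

idom tree: b1←b0 b2←b1 b3←b1 b4←b0 b5←b2 b6←b0 b7←b0 b8←b5
Join-block Dom:
  b2: preds {b1,b5}: {b0,b1} ∩ {b0,b1,b2,b5} = {b0,b1}; idom=b1
  b3: preds {b1,b2}: {b0,b1} ∩ {b0,b1,b2} = {b0,b1}; idom=b1
  b4: preds {b0,b3}: {b0} ∩ {b0,b1,b3} = {b0}; idom=b0
  b6: preds {b0,b4}: {b0} ∩ {b0,b4} = {b0}; idom=b0
  b7: preds {b4,b5}: {b0,b4} ∩ {b0,b1,b2,b5} = {b0}; idom=b0

Frontier:
  b2←b1: walk · to b1
  b2←b5: walk b5→b2 to b1
  b3←b1: walk · to b1
  b3←b2: walk b2 to b1
  b4←b0: walk · to b0
  b4←b3: walk b3→b1 to b0
  b6←b0: walk · to b0
  b6←b4: walk b4 to b0
  b7←b4: walk b4 to b0
  b7←b5: walk b5→b2→b1 to b0
  DF(b0)=∅
  DF(b1)={b4,b7}
  DF(b2)={b2,b3,b7}
  DF(b3)={b4}
  DF(b4)={b6,b7}
  DF(b5)={b2,b7}
  DF(b6)=∅
  DF(b7)=∅
  DF(b8)=∅

DF(b4) = ["b6", "b7"]

Answer: ["b6", "b7"]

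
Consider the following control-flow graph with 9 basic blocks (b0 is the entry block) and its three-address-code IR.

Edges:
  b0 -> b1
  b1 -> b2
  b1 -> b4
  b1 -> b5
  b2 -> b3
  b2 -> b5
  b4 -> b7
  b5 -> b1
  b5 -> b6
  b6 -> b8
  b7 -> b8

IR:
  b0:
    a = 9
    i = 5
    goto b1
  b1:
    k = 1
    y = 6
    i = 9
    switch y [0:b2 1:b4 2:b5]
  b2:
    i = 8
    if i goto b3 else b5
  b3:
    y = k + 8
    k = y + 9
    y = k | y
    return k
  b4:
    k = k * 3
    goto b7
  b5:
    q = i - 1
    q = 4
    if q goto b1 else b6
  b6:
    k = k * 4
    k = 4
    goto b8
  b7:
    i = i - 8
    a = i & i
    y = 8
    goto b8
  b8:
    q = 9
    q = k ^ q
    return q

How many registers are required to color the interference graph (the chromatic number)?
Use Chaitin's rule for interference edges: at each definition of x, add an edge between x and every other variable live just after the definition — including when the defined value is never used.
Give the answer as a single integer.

Answer: 3

Analysis:
Block summaries:
  b0: {a,i} / ∅
  b1: {i,k,y} / ∅
  b2: {i} / ∅
  b3: {k,y} / {k}
  b4: {k} / {k}
  b5: {q} / {i}
  b6: {k} / {k}
  b7: {a,i,y} / {i}
  b8: {q} / {k}

Backward fixpoint:
  live b0: ∅→∅
  live b1: ∅→{i,k}
  live b2: {k}→{i,k}
  live b3: {k}→∅
  live b4: {i,k}→{i,k}
  live b5: {i,k}→{k}
  live b6: {k}→{k}
  live b7: {i,k}→{k}
  live b8: {k}→∅

Conflict graph:
  a — {k}
  i — {k,y}
  k — {a,i,q,y}
  q — {k}
  y — {i,k}

Chromatic number:
  lower bound: {i,k,y} mutually conflict ⇒ χ ≥ 3
  3-colouring: R0={k}  R1={a,i,q}  R2={y}
  χ = 3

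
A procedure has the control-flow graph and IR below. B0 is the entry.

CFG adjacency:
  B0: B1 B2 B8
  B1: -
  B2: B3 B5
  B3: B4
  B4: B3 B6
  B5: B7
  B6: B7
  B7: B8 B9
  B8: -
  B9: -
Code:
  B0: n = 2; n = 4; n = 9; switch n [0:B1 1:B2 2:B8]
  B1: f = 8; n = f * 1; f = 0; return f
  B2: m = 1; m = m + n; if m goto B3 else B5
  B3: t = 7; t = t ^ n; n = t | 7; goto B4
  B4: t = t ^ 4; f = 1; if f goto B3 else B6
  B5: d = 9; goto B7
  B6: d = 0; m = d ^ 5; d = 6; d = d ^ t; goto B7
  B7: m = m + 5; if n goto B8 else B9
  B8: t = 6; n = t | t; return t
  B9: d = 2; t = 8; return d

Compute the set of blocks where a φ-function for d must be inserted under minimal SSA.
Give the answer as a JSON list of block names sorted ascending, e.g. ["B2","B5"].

Answer: ["B7", "B8"]

Working:
idom tree: B1←B0 B2←B0 B3←B2 B4←B3 B5←B2 B6←B4 B7←B2 B8←B0 B9←B7
Dom at joins:
  B3: preds {B2,B4}: {B0,B2} ∩ {B0,B2,B3,B4} = {B0,B2}; idom=B2
  B7: preds {B5,B6}: {B0,B2,B5} ∩ {B0,B2,B3,B4,B6} = {B0,B2}; idom=B2
  B8: preds {B0,B7}: {B0} ∩ {B0,B2,B7} = {B0}; idom=B0

DF walk-up:
  B3←B2: walk · to B2
  B3←B4: walk B4→B3 to B2
  B7←B5: walk B5 to B2
  B7←B6: walk B6→B4→B3 to B2
  B8←B0: walk · to B0
  B8←B7: walk B7→B2 to B0
  DF(B0)=∅
  DF(B1)=∅
  DF(B2)={B8}
  DF(B3)={B3,B7}
  DF(B4)={B3,B7}
  DF(B5)={B7}
  DF(B6)={B7}
  DF(B7)={B8}
  DF(B8)=∅
  DF(B9)=∅

φ for d: defs {B5,B6,B9}
  DF⁺ = {B7,B8}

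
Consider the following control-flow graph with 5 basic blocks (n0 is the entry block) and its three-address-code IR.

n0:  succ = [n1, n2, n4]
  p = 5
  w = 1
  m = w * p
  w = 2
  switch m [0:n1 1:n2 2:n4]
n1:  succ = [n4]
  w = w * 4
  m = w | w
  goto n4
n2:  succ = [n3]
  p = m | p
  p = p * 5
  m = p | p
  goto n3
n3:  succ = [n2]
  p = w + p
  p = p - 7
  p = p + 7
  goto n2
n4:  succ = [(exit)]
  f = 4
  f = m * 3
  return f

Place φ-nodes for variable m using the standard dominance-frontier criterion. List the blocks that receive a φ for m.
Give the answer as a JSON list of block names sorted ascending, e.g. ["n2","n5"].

Answer: ["n2", "n4"]

Derivation:
idom tree: n1←n0 n2←n0 n3←n2 n4←n0
Dom∩ at merges:
  n2: preds {n0,n3}: {n0} ∩ {n0,n2,n3} = {n0}; idom=n0
  n4: preds {n0,n1}: {n0} ∩ {n0,n1} = {n0}; idom=n0

DF derivation:
  join n2 pred n0: · stop@n0
  join n2 pred n3: n3→n2 stop@n0
  join n4 pred n0: · stop@n0
  join n4 pred n1: n1 stop@n0
  n0 → ∅
  n1 → {n4}
  n2 → {n2}
  n3 → {n2}
  n4 → ∅

φ for m: defs {n0,n1,n2}
  DF⁺ = {n2,n4}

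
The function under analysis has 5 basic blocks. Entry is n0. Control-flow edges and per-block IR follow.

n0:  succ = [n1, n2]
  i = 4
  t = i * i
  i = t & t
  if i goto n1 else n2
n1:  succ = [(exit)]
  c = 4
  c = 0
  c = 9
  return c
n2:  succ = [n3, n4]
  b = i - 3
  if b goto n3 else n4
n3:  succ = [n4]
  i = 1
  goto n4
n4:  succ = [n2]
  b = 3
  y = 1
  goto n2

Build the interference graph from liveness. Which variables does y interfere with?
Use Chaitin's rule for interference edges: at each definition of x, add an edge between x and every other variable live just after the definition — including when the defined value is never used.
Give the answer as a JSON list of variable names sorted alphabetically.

Answer: ["i"]

Analysis:
Per-block:
  n0: def={i,t} ue=∅
  n1: def={c} ue=∅
  n2: def={b} ue={i}
  n3: def={i} ue=∅
  n4: def={b,y} ue=∅

Backward fixpoint:
  live n0: ∅→{i}
  live n1: ∅→∅
  live n2: {i}→{i}
  live n3: ∅→{i}
  live n4: {i}→{i}

Interference:
  b: {i}
  c: ∅
  i: {b,y}
  t: ∅
  y: {i}

N(y) = ["i"]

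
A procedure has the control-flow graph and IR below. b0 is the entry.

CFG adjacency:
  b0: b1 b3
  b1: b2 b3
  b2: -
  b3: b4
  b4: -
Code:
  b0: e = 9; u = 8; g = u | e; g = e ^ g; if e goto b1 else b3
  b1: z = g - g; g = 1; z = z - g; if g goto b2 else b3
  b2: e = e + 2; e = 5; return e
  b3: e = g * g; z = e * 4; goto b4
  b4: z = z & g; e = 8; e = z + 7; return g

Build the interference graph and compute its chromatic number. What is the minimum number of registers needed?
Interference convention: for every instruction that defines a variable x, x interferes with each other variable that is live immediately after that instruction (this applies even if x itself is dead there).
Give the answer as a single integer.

Answer: 3

Working:
def/use:
  b0: {e,g,u} / ∅
  b1: {g,z} / {g}
  b2: {e} / {e}
  b3: {e,z} / {g}
  b4: {e,z} / {g,z}

Backward fixpoint:
  b0: in=∅ out={e,g}
  b1: in={e,g} out={e,g}
  b2: in={e} out=∅
  b3: in={g} out={g,z}
  b4: in={g,z} out=∅

Interfere edges:
  e↔{g,u,z}
  g↔{e,z}
  u↔{e}
  z↔{e,g}

Registers:
  lower bound: {e,g,z} mutually conflict ⇒ χ ≥ 3
  3-colouring: c0={e}  c1={g,u}  c2={z}
  χ = 3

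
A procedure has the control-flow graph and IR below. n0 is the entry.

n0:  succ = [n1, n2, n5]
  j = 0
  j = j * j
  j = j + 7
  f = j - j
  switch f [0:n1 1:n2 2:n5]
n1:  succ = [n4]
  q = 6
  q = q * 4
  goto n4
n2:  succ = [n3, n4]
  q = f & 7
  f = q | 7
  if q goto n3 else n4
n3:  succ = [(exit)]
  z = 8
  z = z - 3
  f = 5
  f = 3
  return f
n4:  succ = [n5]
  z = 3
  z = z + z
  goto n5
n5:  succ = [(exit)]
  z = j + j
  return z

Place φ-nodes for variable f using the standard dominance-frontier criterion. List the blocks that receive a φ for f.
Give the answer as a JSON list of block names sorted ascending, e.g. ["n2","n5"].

idom tree: n1←n0 n2←n0 n3←n2 n4←n0 n5←n0
Dom∩ at merges:
  n4: preds {n1,n2}: {n0,n1} ∩ {n0,n2} = {n0}; idom=n0
  n5: preds {n0,n4}: {n0} ∩ {n0,n4} = {n0}; idom=n0

DF derivation:
  join n4 pred n1: n1 stop@n0
  join n4 pred n2: n2 stop@n0
  join n5 pred n0: · stop@n0
  join n5 pred n4: n4 stop@n0
  n0: DF=∅
  n1: DF={n4}
  n2: DF={n4}
  n3: DF=∅
  n4: DF={n5}
  n5: DF=∅

φ for f: defs {n0,n2,n3}
  DF⁺ = {n4,n5}

Answer: ["n4", "n5"]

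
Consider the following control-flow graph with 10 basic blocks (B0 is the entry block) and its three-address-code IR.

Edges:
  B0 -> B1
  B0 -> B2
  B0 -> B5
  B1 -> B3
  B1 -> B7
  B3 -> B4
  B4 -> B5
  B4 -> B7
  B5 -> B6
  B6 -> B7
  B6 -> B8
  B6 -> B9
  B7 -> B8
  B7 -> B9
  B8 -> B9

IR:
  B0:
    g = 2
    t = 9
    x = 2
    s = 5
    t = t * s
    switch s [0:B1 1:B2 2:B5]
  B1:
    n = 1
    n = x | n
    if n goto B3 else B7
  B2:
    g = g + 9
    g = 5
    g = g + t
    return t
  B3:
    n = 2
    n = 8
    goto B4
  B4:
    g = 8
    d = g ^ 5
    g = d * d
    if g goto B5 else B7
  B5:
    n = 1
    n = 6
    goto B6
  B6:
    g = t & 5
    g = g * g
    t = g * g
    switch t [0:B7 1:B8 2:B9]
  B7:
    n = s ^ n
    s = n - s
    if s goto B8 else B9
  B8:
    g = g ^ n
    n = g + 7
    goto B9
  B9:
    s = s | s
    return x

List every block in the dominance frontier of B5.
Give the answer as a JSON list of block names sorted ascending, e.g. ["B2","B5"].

Answer: ["B7", "B8", "B9"]

Working:
idom tree: B1←B0 B2←B0 B3←B1 B4←B3 B5←B0 B6←B5 B7←B0 B8←B0 B9←B0
Dom∩ at merges:
  B5: preds {B0,B4}: {B0} ∩ {B0,B1,B3,B4} = {B0}; idom=B0
  B7: preds {B1,B4,B6}: {B0,B1} ∩ {B0,B1,B3,B4} ∩ {B0,B5,B6} = {B0}; idom=B0
  B8: preds {B6,B7}: {B0,B5,B6} ∩ {B0,B7} = {B0}; idom=B0
  B9: preds {B6,B7,B8}: {B0,B5,B6} ∩ {B0,B7} ∩ {B0,B8} = {B0}; idom=B0

DF walk-up:
  join B5 pred B0: · stop@B0
  join B5 pred B4: B4→B3→B1 stop@B0
  join B7 pred B1: B1 stop@B0
  join B7 pred B4: B4→B3→B1 stop@B0
  join B7 pred B6: B6→B5 stop@B0
  join B8 pred B6: B6→B5 stop@B0
  join B8 pred B7: B7 stop@B0
  join B9 pred B6: B6→B5 stop@B0
  join B9 pred B7: B7 stop@B0
  join B9 pred B8: B8 stop@B0
  B0: DF=∅
  B1: DF={B5,B7}
  B2: DF=∅
  B3: DF={B5,B7}
  B4: DF={B5,B7}
  B5: DF={B7,B8,B9}
  B6: DF={B7,B8,B9}
  B7: DF={B8,B9}
  B8: DF={B9}
  B9: DF=∅

DF(B5) = ["B7", "B8", "B9"]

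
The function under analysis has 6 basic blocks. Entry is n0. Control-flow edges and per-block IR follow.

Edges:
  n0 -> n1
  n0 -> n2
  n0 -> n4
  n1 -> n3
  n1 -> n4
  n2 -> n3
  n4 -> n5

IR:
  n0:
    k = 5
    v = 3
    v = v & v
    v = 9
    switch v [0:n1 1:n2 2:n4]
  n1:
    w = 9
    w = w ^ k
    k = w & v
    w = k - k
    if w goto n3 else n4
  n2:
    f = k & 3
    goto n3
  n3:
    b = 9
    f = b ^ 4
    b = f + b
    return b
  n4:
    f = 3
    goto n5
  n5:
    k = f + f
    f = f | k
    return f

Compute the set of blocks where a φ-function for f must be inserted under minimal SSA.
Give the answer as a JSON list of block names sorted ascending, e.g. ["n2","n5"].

Answer: ["n3"]

Analysis:
idom tree: n1←n0 n2←n0 n3←n0 n4←n0 n5←n4
Dom∩ at merges:
  n3: preds {n1,n2}: {n0,n1} ∩ {n0,n2} = {n0}; idom=n0
  n4: preds {n0,n1}: {n0} ∩ {n0,n1} = {n0}; idom=n0

DF derivation:
  join n3 pred n1: n1 stop@n0
  join n3 pred n2: n2 stop@n0
  join n4 pred n0: · stop@n0
  join n4 pred n1: n1 stop@n0
  DF(n0)=∅
  DF(n1)={n3,n4}
  DF(n2)={n3}
  DF(n3)=∅
  DF(n4)=∅
  DF(n5)=∅

φ for f: defs {n2,n3,n4,n5}
  DF⁺ = {n3}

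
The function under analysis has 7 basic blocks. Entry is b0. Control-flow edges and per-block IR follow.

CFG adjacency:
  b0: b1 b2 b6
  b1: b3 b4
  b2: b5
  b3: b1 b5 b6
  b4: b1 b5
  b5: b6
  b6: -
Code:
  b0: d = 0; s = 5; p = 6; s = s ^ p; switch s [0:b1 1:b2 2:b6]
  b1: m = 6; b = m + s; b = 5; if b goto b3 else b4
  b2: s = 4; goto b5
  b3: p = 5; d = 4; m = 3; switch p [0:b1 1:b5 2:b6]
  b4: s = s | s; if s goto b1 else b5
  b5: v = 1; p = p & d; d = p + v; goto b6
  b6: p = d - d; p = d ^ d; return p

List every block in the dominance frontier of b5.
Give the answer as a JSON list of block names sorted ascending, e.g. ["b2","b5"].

idom tree: b1←b0 b2←b0 b3←b1 b4←b1 b5←b0 b6←b0
Dom∩ at merges:
  b1: preds {b0,b3,b4}: {b0} ∩ {b0,b1,b3} ∩ {b0,b1,b4} = {b0}; idom=b0
  b5: preds {b2,b3,b4}: {b0,b2} ∩ {b0,b1,b3} ∩ {b0,b1,b4} = {b0}; idom=b0
  b6: preds {b0,b3,b5}: {b0} ∩ {b0,b1,b3} ∩ {b0,b5} = {b0}; idom=b0

DF derivation:
  join b1 pred b0: · stop@b0
  join b1 pred b3: b3→b1 stop@b0
  join b1 pred b4: b4→b1 stop@b0
  join b5 pred b2: b2 stop@b0
  join b5 pred b3: b3→b1 stop@b0
  join b5 pred b4: b4→b1 stop@b0
  join b6 pred b0: · stop@b0
  join b6 pred b3: b3→b1 stop@b0
  join b6 pred b5: b5 stop@b0
  b0: DF=∅
  b1: DF={b1,b5,b6}
  b2: DF={b5}
  b3: DF={b1,b5,b6}
  b4: DF={b1,b5}
  b5: DF={b6}
  b6: DF=∅

DF(b5) = ["b6"]

Answer: ["b6"]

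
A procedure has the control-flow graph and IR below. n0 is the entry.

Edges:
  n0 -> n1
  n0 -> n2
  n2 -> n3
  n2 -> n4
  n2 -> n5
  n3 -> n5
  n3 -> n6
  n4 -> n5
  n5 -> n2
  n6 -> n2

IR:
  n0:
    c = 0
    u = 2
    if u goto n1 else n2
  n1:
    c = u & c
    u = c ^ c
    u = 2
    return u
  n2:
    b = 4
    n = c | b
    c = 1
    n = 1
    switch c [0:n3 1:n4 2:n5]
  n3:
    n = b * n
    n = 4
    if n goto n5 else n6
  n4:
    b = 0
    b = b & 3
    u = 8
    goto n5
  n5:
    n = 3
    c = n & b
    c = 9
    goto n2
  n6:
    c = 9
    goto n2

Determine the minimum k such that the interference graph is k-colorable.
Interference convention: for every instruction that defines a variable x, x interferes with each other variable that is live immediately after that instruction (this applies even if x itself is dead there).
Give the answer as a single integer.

Answer: 3

Analysis:
Per-block:
  n0 def {c,u} use ∅
  n1 def {c,u} use {c,u}
  n2 def {b,c,n} use {c}
  n3 def {n} use {b,n}
  n4 def {b,u} use ∅
  n5 def {c,n} use {b}
  n6 def {c} use ∅

Liveness:
  live n0: ∅→{c,u}
  live n1: {c,u}→∅
  live n2: {c}→{b,n}
  live n3: {b,n}→{b}
  live n4: ∅→{b}
  live n5: {b}→{c}
  live n6: ∅→{c}

Conflict graph:
  b — {c,n,u}
  c — {b,n,u}
  n — {b,c}
  u — {b,c}

Colouring:
  {b,c,n} pairwise interfere (3-clique) ⇒ χ ≥ 3
  3-colouring: R0={b}  R1={c}  R2={n,u}
  χ = 3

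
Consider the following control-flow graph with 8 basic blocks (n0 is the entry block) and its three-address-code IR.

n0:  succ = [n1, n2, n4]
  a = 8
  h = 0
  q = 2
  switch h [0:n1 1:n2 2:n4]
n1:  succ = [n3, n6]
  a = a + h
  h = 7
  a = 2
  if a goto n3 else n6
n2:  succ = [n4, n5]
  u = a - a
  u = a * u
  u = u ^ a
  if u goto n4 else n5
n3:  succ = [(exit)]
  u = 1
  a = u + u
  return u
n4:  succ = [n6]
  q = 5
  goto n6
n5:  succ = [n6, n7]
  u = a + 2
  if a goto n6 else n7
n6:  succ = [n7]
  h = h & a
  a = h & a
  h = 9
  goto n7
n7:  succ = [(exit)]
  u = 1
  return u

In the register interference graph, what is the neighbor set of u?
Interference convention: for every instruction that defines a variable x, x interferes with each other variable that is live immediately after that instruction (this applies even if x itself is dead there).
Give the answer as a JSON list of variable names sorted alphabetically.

Block summaries:
  n0: def={a,h,q} ue=∅
  n1: def={a,h} ue={a,h}
  n2: def={u} ue={a}
  n3: def={a,u} ue=∅
  n4: def={q} ue=∅
  n5: def={u} ue={a}
  n6: def={a,h} ue={a,h}
  n7: def={u} ue=∅

Backward fixpoint:
  live n0: ∅→{a,h}
  live n1: {a,h}→{a,h}
  live n2: {a,h}→{a,h}
  live n3: ∅→∅
  live n4: {a,h}→{a,h}
  live n5: {a,h}→{a,h}
  live n6: {a,h}→∅
  live n7: ∅→∅

Interference:
  a: {h,q,u}
  h: {a,q,u}
  q: {a,h}
  u: {a,h}

N(u) = ["a", "h"]

Answer: ["a", "h"]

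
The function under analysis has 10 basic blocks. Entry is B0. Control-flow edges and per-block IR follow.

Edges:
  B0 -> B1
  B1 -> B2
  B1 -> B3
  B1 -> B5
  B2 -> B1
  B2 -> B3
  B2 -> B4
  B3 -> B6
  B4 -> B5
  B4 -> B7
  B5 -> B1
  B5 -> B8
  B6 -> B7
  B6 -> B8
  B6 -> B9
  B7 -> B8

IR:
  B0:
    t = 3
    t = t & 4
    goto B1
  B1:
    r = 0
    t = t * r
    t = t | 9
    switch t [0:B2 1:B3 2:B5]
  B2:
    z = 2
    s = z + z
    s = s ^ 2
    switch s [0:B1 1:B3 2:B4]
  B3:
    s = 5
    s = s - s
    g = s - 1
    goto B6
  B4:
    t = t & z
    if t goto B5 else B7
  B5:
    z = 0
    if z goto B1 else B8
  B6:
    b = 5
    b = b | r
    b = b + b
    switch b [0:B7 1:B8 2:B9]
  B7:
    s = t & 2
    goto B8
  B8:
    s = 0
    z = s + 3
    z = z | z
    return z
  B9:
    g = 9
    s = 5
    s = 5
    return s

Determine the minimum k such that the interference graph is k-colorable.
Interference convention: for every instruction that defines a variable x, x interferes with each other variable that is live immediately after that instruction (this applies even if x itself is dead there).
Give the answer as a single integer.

def/use:
  B0 def {t} use ∅
  B1 def {r,t} use {t}
  B2 def {s,z} use ∅
  B3 def {g,s} use ∅
  B4 def {t} use {t,z}
  B5 def {z} use ∅
  B6 def {b} use {r}
  B7 def {s} use {t}
  B8 def {s,z} use ∅
  B9 def {g,s} use ∅

Liveness:
  live B0: ∅→{t}
  live B1: {t}→{r,t}
  live B2: {r,t}→{r,t,z}
  live B3: {r,t}→{r,t}
  live B4: {t,z}→{t}
  live B5: {t}→{t}
  live B6: {r,t}→{t}
  live B7: {t}→∅
  live B8: ∅→∅
  live B9: ∅→∅

Interfere edges:
  b↔{r,t}
  g↔{r,t}
  r↔{b,g,s,t,z}
  s↔{r,t,z}
  t↔{b,g,r,s,z}
  z↔{r,s,t}

Registers:
  clique {r,s,t,z} ⇒ need ≥ 4
  4-colouring: r0={r}  r1={t}  r2={b,g,s}  r3={z}
  χ = 4

Answer: 4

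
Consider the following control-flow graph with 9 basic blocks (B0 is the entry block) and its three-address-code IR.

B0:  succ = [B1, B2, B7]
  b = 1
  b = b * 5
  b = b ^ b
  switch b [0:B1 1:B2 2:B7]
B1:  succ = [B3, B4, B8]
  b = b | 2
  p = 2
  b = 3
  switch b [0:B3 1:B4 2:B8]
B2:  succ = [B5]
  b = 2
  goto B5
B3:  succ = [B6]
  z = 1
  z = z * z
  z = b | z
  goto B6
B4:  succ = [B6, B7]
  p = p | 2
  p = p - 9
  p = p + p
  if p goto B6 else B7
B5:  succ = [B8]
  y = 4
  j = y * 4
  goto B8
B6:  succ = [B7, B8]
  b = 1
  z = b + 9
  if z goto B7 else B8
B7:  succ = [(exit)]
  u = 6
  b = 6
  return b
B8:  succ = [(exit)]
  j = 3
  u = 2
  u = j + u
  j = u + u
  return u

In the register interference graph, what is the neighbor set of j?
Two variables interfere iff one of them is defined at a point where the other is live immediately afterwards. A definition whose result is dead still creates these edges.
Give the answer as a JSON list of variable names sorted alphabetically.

Per-block:
  B0 def {b} use ∅
  B1 def {b,p} use {b}
  B2 def {b} use ∅
  B3 def {z} use {b}
  B4 def {p} use {p}
  B5 def {j,y} use ∅
  B6 def {b,z} use ∅
  B7 def {b,u} use ∅
  B8 def {j,u} use ∅

Liveness:
  B0 li=∅ lo={b}
  B1 li={b} lo={b,p}
  B2 li=∅ lo=∅
  B3 li={b} lo=∅
  B4 li={p} lo=∅
  B5 li=∅ lo=∅
  B6 li=∅ lo=∅
  B7 li=∅ lo=∅
  B8 li=∅ lo=∅

Interference:
  b↔{p,z}
  j↔{u}
  p↔{b}
  u↔{j}
  y↔∅
  z↔{b}

N(j) = ["u"]

Answer: ["u"]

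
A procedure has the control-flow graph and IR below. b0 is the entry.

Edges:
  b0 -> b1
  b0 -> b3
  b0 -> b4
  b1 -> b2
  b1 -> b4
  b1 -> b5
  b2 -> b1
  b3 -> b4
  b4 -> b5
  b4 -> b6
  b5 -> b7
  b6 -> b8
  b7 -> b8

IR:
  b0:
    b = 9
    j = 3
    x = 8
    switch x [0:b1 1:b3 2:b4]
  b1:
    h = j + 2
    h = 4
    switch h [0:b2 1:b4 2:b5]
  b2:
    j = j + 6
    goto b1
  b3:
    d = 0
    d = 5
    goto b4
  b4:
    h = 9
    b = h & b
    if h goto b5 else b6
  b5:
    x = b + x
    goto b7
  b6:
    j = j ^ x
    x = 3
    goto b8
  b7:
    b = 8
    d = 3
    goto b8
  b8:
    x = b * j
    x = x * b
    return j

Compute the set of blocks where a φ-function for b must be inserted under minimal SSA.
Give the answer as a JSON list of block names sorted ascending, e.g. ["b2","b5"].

idom tree: b1←b0 b2←b1 b3←b0 b4←b0 b5←b0 b6←b4 b7←b5 b8←b0
Dom at joins:
  b1: preds {b0,b2}: {b0} ∩ {b0,b1,b2} = {b0}; idom=b0
  b4: preds {b0,b1,b3}: {b0} ∩ {b0,b1} ∩ {b0,b3} = {b0}; idom=b0
  b5: preds {b1,b4}: {b0,b1} ∩ {b0,b4} = {b0}; idom=b0
  b8: preds {b6,b7}: {b0,b4,b6} ∩ {b0,b5,b7} = {b0}; idom=b0

DF walk-up:
  join b1 pred b0: · stop@b0
  join b1 pred b2: b2→b1 stop@b0
  join b4 pred b0: · stop@b0
  join b4 pred b1: b1 stop@b0
  join b4 pred b3: b3 stop@b0
  join b5 pred b1: b1 stop@b0
  join b5 pred b4: b4 stop@b0
  join b8 pred b6: b6→b4 stop@b0
  join b8 pred b7: b7→b5 stop@b0
  DF(b0)=∅
  DF(b1)={b1,b4,b5}
  DF(b2)={b1}
  DF(b3)={b4}
  DF(b4)={b5,b8}
  DF(b5)={b8}
  DF(b6)={b8}
  DF(b7)={b8}
  DF(b8)=∅

φ for b: defs {b0,b4,b7}
  DF⁺ = {b5,b8}

Answer: ["b5", "b8"]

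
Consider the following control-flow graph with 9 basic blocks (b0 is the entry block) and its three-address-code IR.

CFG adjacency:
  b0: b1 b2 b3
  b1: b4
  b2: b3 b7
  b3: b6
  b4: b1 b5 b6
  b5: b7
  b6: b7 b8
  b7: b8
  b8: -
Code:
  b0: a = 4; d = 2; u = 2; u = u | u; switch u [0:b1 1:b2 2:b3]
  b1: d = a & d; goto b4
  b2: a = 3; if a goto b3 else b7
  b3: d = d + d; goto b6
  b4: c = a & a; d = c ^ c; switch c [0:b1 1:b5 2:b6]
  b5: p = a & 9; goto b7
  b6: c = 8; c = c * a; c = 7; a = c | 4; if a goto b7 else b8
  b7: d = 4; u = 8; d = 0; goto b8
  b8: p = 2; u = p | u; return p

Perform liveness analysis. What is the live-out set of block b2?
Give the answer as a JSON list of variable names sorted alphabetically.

Answer: ["a", "d", "u"]

Derivation:
def/use:
  b0: def={a,d,u} ue=∅
  b1: def={d} ue={a,d}
  b2: def={a} ue=∅
  b3: def={d} ue={d}
  b4: def={c,d} ue={a}
  b5: def={p} ue={a}
  b6: def={a,c} ue={a}
  b7: def={d,u} ue=∅
  b8: def={p,u} ue={u}

Live sets:
  b0 li=∅ lo={a,d,u}
  b1 li={a,d,u} lo={a,u}
  b2 li={d,u} lo={a,d,u}
  b3 li={a,d,u} lo={a,u}
  b4 li={a,u} lo={a,d,u}
  b5 li={a} lo=∅
  b6 li={a,u} lo={u}
  b7 li=∅ lo={u}
  b8 li={u} lo=∅

live-out(b2) = ["a", "d", "u"]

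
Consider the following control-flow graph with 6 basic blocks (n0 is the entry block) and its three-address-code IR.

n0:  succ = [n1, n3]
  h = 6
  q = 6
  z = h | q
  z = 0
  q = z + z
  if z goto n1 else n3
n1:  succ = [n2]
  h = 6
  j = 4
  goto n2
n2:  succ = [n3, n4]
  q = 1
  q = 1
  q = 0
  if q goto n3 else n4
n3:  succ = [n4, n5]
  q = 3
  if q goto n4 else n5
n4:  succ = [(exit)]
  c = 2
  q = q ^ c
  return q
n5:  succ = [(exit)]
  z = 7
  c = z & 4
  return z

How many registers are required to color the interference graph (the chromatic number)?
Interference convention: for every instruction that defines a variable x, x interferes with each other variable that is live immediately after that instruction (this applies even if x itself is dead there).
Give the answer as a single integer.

Answer: 3

Derivation:
Block summaries:
  n0 def {h,q,z} use ∅
  n1 def {h,j} use ∅
  n2 def {q} use ∅
  n3 def {q} use ∅
  n4 def {c,q} use {q}
  n5 def {c,z} use ∅

Liveness:
  live n0: ∅→∅
  live n1: ∅→∅
  live n2: ∅→{q}
  live n3: ∅→{q}
  live n4: {q}→∅
  live n5: ∅→∅

Conflict graph:
  c — {q,z}
  h — {q}
  j — ∅
  q — {c,h,z}
  z — {c,q}

Chromatic number:
  lower bound: {c,q,z} mutually conflict ⇒ χ ≥ 3
  3-colouring: R0={j,q}  R1={c,h}  R2={z}
  χ = 3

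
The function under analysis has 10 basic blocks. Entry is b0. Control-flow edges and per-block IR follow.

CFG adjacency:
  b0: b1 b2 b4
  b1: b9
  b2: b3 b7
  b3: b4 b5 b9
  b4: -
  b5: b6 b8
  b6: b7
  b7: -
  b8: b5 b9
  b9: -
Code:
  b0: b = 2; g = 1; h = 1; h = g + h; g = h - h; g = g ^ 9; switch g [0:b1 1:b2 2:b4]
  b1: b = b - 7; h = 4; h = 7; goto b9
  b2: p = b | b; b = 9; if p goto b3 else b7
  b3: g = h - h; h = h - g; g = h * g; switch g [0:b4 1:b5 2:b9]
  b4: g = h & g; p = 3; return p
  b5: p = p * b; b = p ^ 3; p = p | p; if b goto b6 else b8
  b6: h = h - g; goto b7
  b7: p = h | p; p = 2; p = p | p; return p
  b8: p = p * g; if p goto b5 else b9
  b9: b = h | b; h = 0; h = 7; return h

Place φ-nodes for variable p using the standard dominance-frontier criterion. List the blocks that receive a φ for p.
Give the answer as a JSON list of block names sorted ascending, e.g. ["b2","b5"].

idom tree: b1←b0 b2←b0 b3←b2 b4←b0 b5←b3 b6←b5 b7←b2 b8←b5 b9←b0
Dom∩ at merges:
  b4: preds {b0,b3}: {b0} ∩ {b0,b2,b3} = {b0}; idom=b0
  b5: preds {b3,b8}: {b0,b2,b3} ∩ {b0,b2,b3,b5,b8} = {b0,b2,b3}; idom=b3
  b7: preds {b2,b6}: {b0,b2} ∩ {b0,b2,b3,b5,b6} = {b0,b2}; idom=b2
  b9: preds {b1,b3,b8}: {b0,b1} ∩ {b0,b2,b3} ∩ {b0,b2,b3,b5,b8} = {b0}; idom=b0

DF derivation:
  join b4 pred b0: · stop@b0
  join b4 pred b3: b3→b2 stop@b0
  join b5 pred b3: · stop@b3
  join b5 pred b8: b8→b5 stop@b3
  join b7 pred b2: · stop@b2
  join b7 pred b6: b6→b5→b3 stop@b2
  join b9 pred b1: b1 stop@b0
  join b9 pred b3: b3→b2 stop@b0
  join b9 pred b8: b8→b5→b3→b2 stop@b0
  DF(b0)=∅
  DF(b1)={b9}
  DF(b2)={b4,b9}
  DF(b3)={b4,b7,b9}
  DF(b4)=∅
  DF(b5)={b5,b7,b9}
  DF(b6)={b7}
  DF(b7)=∅
  DF(b8)={b5,b9}
  DF(b9)=∅

φ for p: defs {b2,b4,b5,b7,b8}
  DF⁺ = {b4,b5,b7,b9}

Answer: ["b4", "b5", "b7", "b9"]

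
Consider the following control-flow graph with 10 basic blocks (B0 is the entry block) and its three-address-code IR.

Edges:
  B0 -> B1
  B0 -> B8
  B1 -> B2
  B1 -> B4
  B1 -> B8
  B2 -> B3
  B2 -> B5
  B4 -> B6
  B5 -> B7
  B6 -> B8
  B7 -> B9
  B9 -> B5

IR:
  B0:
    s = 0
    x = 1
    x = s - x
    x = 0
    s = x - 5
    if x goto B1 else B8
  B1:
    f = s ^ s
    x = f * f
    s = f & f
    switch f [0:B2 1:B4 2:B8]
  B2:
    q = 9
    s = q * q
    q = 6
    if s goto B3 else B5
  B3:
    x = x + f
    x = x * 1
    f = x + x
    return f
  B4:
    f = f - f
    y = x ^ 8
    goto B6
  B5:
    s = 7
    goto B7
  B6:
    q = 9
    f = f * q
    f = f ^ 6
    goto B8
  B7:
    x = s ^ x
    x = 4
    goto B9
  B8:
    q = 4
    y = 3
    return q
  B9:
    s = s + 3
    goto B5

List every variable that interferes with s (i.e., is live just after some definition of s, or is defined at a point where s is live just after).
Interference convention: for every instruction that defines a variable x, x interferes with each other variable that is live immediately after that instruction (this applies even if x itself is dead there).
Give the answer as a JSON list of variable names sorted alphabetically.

Answer: ["f", "q", "x"]

Derivation:
Block summaries:
  B0: {s,x} / ∅
  B1: {f,s,x} / {s}
  B2: {q,s} / ∅
  B3: {f,x} / {f,x}
  B4: {f,y} / {f,x}
  B5: {s} / ∅
  B6: {f,q} / {f}
  B7: {x} / {s,x}
  B8: {q,y} / ∅
  B9: {s} / {s}

Live sets:
  B0: in=∅ out={s}
  B1: in={s} out={f,x}
  B2: in={f,x} out={f,x}
  B3: in={f,x} out=∅
  B4: in={f,x} out={f}
  B5: in={x} out={s,x}
  B6: in={f} out=∅
  B7: in={s,x} out={s,x}
  B8: in=∅ out=∅
  B9: in={s,x} out={x}

Conflict graph:
  f — {q,s,x,y}
  q — {f,s,x,y}
  s — {f,q,x}
  x — {f,q,s}
  y — {f,q}

N(s) = ["f", "q", "x"]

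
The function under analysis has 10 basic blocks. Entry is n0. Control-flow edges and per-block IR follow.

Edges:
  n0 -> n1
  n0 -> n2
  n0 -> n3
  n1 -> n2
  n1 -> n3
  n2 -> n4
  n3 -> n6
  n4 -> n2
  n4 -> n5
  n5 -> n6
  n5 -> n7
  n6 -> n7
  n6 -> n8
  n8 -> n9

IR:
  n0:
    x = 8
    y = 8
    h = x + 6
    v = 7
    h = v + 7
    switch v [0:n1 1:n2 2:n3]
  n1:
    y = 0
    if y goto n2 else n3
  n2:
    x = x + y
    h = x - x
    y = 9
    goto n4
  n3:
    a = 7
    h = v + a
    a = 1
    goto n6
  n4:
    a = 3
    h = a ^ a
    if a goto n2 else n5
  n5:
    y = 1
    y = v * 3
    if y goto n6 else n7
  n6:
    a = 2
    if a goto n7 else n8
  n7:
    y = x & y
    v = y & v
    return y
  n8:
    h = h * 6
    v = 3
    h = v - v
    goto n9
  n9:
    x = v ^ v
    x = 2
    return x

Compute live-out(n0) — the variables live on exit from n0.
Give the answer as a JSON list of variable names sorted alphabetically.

Answer: ["v", "x", "y"]

Working:
Per-block:
  n0 def {h,v,x,y} use ∅
  n1 def {y} use ∅
  n2 def {h,x,y} use {x,y}
  n3 def {a,h} use {v}
  n4 def {a,h} use ∅
  n5 def {y} use {v}
  n6 def {a} use ∅
  n7 def {v,y} use {v,x,y}
  n8 def {h,v} use {h}
  n9 def {x} use {v}

Liveness:
  n0: in=∅ out={v,x,y}
  n1: in={v,x} out={v,x,y}
  n2: in={v,x,y} out={v,x,y}
  n3: in={v,x,y} out={h,v,x,y}
  n4: in={v,x,y} out={h,v,x,y}
  n5: in={h,v,x} out={h,v,x,y}
  n6: in={h,v,x,y} out={h,v,x,y}
  n7: in={v,x,y} out=∅
  n8: in={h} out={v}
  n9: in={v} out=∅

live-out(n0) = ["v", "x", "y"]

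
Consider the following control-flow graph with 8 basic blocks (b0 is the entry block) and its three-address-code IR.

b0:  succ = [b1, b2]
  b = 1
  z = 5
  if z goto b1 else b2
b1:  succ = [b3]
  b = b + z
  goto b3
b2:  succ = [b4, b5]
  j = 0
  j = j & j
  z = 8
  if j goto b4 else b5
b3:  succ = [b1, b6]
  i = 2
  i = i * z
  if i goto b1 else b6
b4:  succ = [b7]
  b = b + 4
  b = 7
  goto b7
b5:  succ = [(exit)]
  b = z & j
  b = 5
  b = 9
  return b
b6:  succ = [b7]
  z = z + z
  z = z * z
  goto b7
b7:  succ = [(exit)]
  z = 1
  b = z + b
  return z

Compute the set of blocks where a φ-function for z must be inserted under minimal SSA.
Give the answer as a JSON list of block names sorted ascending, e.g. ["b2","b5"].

idom tree: b1←b0 b2←b0 b3←b1 b4←b2 b5←b2 b6←b3 b7←b0
Dom at joins:
  b1: preds {b0,b3}: {b0} ∩ {b0,b1,b3} = {b0}; idom=b0
  b7: preds {b4,b6}: {b0,b2,b4} ∩ {b0,b1,b3,b6} = {b0}; idom=b0

Frontier:
  b1←b0: walk · to b0
  b1←b3: walk b3→b1 to b0
  b7←b4: walk b4→b2 to b0
  b7←b6: walk b6→b3→b1 to b0
  b0: DF=∅
  b1: DF={b1,b7}
  b2: DF={b7}
  b3: DF={b1,b7}
  b4: DF={b7}
  b5: DF=∅
  b6: DF={b7}
  b7: DF=∅

φ for z: defs {b0,b2,b6,b7}
  DF⁺ = {b7}

Answer: ["b7"]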